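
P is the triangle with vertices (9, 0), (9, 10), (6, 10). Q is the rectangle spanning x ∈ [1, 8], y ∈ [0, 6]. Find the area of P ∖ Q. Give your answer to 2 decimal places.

13.93

|P| = 15, |P∩Q| = 1.0667.
|P ∖ Q| = |P| − |P∩Q| = 15 − 1.0667 = 13.93.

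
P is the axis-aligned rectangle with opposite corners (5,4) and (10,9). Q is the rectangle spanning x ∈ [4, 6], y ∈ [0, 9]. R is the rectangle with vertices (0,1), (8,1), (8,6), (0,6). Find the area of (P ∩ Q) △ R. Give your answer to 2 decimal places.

41.00

|P ∩ Q| = 5.
|(P ∩ Q) ∩ R| = 2.
|(P ∩ Q) △ R| = 5 + 40 − 4 = 41.00.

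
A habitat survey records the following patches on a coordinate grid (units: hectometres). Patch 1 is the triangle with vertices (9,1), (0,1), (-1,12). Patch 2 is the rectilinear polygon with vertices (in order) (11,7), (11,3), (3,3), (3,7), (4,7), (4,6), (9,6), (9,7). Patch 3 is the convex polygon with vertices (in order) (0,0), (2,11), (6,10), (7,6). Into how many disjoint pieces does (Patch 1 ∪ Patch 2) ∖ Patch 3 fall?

2

(Patch 1 ∪ Patch 2) ∖ Patch 3 splits into 2 disjoint pieces (area 13.8598, area 30.7652).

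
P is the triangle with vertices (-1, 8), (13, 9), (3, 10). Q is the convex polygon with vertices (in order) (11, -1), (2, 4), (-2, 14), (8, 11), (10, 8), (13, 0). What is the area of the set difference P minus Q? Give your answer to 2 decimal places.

|P| = 12, |P∩Q| = 10.4812.
|P ∖ Q| = |P| − |P∩Q| = 12 − 10.4812 = 1.52.

1.52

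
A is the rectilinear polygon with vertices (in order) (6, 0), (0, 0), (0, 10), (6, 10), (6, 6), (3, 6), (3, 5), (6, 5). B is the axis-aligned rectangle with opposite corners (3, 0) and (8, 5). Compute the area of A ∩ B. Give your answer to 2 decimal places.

The intersection is the polygon with vertices (3,0), (3,5), (6,5), (6,0).
By the shoelace formula its area is 15.00.

15.00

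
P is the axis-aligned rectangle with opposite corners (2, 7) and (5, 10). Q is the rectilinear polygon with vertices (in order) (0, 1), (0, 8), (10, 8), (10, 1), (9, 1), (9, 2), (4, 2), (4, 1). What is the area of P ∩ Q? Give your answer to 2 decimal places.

The intersection is the polygon with vertices (5,7), (2,7), (2,8), (5,8).
By the shoelace formula its area is 3.00.

3.00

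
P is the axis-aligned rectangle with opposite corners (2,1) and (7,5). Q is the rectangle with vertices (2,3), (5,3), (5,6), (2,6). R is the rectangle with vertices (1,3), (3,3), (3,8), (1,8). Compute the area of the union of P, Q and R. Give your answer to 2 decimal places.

By inclusion–exclusion:
Individual areas: |P| = 20, |Q| = 9, |R| = 10.
|P∩Q|: x∈[2,5], y∈[3,5] → 3·2 = 6.
|P∩R|: x∈[2,3], y∈[3,5] → 1·2 = 2.
|Q∩R|: x∈[2,3], y∈[3,6] → 1·3 = 3.
|P∩Q∩R| = 2.
|P ∪ Q ∪ R| = 39 − 11 + 2 = 30.00.

30.00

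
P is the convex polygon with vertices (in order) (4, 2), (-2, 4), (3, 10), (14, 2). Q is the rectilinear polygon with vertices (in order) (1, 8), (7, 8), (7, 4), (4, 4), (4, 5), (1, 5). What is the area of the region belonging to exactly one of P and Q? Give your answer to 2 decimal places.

|P| = 63, |Q| = 21, |P∩Q| = 20.3652.
|P △ Q| = |P| + |Q| − 2·|P∩Q| = 63 + 21 − 40.7303 = 43.27.

43.27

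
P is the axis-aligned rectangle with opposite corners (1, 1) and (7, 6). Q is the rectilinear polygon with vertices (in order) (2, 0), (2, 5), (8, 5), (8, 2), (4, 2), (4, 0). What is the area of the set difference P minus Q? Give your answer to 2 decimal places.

13.00

|P| = 30, |P∩Q| = 17.
|P ∖ Q| = |P| − |P∩Q| = 30 − 17 = 13.00.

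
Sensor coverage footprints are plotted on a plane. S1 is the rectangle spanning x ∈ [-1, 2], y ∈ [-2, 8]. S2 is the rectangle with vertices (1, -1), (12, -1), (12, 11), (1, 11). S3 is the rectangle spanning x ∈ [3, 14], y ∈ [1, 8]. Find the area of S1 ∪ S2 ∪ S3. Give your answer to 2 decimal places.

167.00

By inclusion–exclusion:
Individual areas: |S1| = 30, |S2| = 132, |S3| = 77.
|S1∩S2|: x∈[1,2], y∈[-1,8] → 1·9 = 9.
|S1∩S3| = 0 (no overlap).
|S2∩S3|: x∈[3,12], y∈[1,8] → 9·7 = 63.
|S1∩S2∩S3| = 0.
|S1 ∪ S2 ∪ S3| = 239 − 72 + 0 = 167.00.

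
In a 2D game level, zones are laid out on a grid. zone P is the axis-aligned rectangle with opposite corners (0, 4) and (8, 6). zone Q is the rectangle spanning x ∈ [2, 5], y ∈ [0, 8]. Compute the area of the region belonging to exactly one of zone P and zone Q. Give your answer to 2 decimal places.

28.00

|zone P∩zone Q|: x∈[2,5], y∈[4,6] → 3·2 = 6.
|zone P △ zone Q| = |zone P| + |zone Q| − 2·|zone P∩zone Q| = 16 + 24 − 12 = 28.00.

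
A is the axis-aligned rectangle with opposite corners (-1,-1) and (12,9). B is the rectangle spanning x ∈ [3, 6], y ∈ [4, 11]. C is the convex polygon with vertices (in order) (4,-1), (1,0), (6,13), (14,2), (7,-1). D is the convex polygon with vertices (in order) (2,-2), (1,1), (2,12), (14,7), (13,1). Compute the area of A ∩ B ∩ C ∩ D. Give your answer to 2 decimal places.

The intersection is the polygon with vertices (3,4), (3,5.2), (4.462,9), (6,9), (6,4).
By the shoelace formula its area is 12.22.

12.22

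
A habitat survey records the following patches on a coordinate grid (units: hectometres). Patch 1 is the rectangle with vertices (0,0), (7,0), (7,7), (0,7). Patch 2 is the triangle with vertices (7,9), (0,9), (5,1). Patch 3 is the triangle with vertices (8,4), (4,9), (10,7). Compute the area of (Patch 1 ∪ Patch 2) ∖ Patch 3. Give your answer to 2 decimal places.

|Patch 1 ∪ Patch 2| = 61.25.
|(Patch 1 ∪ Patch 2) ∩ Patch 3| = 3.7404.
|(Patch 1 ∪ Patch 2) ∖ Patch 3| = 61.25 − 3.7404 = 57.51.

57.51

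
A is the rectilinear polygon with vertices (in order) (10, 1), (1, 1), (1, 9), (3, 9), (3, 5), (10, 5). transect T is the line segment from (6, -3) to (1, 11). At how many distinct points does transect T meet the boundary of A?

4

The segment meets the boundary at (1.714,9), (3,5.4), (3.143,5), (4.571,1).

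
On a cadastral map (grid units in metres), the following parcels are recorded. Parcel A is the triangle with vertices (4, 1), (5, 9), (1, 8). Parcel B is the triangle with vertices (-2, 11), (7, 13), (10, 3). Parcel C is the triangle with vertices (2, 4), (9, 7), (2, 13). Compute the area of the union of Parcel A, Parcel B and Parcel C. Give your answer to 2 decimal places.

62.14

By inclusion–exclusion:
Individual areas: |Parcel A| = 15.5, |Parcel B| = 48, |Parcel C| = 31.5.
|Parcel A∩Parcel B| = 3.4685.
|Parcel A∩Parcel C| = 10.5325.
|Parcel B∩Parcel C| = 22.325.
|Parcel A∩Parcel B∩Parcel C| = 3.4685.
|Parcel A ∪ Parcel B ∪ Parcel C| = 95 − 36.326 + 3.4685 = 62.14.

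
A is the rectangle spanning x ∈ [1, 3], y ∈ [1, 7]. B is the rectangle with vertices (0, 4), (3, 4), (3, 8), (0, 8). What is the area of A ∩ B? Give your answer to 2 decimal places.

6.00

|A∩B|: x∈[1,3], y∈[4,7] → 2·3 = 6.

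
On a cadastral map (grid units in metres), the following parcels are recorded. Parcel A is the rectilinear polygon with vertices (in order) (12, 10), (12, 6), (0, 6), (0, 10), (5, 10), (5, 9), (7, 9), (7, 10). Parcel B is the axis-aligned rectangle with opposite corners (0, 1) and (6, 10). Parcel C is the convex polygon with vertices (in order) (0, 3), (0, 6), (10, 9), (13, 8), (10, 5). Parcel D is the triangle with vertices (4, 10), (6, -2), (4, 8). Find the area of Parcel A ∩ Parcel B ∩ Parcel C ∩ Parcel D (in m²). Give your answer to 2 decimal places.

0.37

The intersection is the polygon with vertices (4.4,6), (4.151,7.245), (4.444,7.333), (4.667,6).
By the shoelace formula its area is 0.37.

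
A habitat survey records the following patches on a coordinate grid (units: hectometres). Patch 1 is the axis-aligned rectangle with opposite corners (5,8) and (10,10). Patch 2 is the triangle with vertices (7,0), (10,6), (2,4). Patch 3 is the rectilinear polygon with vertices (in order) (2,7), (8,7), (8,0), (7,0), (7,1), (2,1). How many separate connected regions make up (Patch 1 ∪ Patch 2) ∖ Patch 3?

(Patch 1 ∪ Patch 2) ∖ Patch 3 splits into 3 disjoint pieces (area 10, area 3.5, area 0.625).

3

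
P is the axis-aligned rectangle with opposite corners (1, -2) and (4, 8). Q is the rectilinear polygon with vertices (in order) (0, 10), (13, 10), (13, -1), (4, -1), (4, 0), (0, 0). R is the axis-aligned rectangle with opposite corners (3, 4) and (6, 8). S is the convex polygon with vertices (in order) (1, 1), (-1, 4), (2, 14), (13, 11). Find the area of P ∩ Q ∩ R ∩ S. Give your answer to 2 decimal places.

The intersection is the polygon with vertices (4,4), (3,4), (3,8), (4,8).
By the shoelace formula its area is 4.00.

4.00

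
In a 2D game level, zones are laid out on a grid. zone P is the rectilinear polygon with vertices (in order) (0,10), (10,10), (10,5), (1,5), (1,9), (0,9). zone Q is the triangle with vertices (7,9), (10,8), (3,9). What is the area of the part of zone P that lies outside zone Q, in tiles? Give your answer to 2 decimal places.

|zone P| = 46, |zone P∩zone Q| = 2.
|zone P ∖ zone Q| = |zone P| − |zone P∩zone Q| = 46 − 2 = 44.00.

44.00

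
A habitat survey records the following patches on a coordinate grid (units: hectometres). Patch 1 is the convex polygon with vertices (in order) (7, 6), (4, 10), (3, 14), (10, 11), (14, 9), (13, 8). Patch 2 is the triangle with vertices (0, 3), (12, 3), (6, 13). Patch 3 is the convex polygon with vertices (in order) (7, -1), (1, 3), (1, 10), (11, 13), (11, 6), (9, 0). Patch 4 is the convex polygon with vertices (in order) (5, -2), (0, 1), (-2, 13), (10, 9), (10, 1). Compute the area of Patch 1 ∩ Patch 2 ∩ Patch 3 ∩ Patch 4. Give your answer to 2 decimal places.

The intersection is the polygon with vertices (9.667,6.889), (7,6), (4.111,9.852), (4.667,10.778), (8,9.667).
By the shoelace formula its area is 13.52.

13.52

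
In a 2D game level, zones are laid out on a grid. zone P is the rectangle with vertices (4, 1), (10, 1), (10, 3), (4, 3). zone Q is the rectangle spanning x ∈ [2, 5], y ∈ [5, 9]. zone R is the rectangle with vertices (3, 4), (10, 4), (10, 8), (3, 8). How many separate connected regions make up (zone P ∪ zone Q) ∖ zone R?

(zone P ∪ zone Q) ∖ zone R splits into 2 disjoint pieces (area 12, area 6).

2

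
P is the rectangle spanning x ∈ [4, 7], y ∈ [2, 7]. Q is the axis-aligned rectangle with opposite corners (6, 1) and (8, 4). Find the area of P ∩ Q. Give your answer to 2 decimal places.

|P∩Q|: x∈[6,7], y∈[2,4] → 1·2 = 2.

2.00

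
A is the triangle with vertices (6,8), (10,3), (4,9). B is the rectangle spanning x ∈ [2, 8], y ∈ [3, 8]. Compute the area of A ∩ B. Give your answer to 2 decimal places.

2.00

The intersection is the polygon with vertices (8,5.5), (8,5), (5,8), (6,8).
By the shoelace formula its area is 2.00.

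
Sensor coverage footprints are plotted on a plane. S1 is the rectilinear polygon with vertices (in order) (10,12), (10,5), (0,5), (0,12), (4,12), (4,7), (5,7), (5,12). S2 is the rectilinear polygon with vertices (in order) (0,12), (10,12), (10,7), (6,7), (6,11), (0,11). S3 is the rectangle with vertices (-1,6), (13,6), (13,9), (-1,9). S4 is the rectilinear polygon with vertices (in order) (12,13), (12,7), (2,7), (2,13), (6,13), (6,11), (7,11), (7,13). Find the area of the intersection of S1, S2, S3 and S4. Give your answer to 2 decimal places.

8.00

The intersection is the polygon with vertices (6,9), (10,9), (10,7), (6,7).
By the shoelace formula its area is 8.00.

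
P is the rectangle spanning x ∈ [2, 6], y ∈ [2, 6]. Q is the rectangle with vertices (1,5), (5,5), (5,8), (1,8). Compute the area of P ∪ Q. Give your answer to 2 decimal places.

25.00

By inclusion–exclusion:
Individual areas: |P| = 16, |Q| = 12.
|P∩Q|: x∈[2,5], y∈[5,6] → 3·1 = 3.
|P ∪ Q| = 28 − 3 = 25.00.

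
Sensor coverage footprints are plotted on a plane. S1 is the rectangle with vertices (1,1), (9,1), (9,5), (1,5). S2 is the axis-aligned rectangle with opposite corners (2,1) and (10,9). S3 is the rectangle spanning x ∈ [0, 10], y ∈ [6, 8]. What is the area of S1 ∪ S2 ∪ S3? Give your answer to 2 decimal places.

72.00

By inclusion–exclusion:
Individual areas: |S1| = 32, |S2| = 64, |S3| = 20.
|S1∩S2|: x∈[2,9], y∈[1,5] → 7·4 = 28.
|S1∩S3| = 0 (no overlap).
|S2∩S3|: x∈[2,10], y∈[6,8] → 8·2 = 16.
|S1∩S2∩S3| = 0.
|S1 ∪ S2 ∪ S3| = 116 − 44 + 0 = 72.00.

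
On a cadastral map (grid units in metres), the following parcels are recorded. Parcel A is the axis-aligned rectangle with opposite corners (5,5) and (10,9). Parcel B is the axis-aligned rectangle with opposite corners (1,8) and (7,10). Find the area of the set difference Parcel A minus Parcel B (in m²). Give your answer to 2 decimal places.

|Parcel A∩Parcel B|: x∈[5,7], y∈[8,9] → 2·1 = 2.
|Parcel A| = 20.
|Parcel A ∖ Parcel B| = |Parcel A| − |Parcel A∩Parcel B| = 20 − 2 = 18.00.

18.00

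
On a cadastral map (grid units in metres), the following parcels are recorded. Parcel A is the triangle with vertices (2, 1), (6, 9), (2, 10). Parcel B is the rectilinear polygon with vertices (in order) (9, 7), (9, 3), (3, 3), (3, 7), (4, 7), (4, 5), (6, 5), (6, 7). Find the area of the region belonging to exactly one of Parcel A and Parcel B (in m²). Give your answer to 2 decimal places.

32.00

|Parcel A| = 18, |Parcel B| = 20, |Parcel A∩Parcel B| = 3.
|Parcel A △ Parcel B| = |Parcel A| + |Parcel B| − 2·|Parcel A∩Parcel B| = 18 + 20 − 6 = 32.00.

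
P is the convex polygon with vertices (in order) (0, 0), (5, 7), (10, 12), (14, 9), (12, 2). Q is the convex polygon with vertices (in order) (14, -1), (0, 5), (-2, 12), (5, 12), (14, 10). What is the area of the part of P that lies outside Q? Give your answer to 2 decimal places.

15.84

|P| = 84, |P∩Q| = 68.1613.
|P ∖ Q| = |P| − |P∩Q| = 84 − 68.1613 = 15.84.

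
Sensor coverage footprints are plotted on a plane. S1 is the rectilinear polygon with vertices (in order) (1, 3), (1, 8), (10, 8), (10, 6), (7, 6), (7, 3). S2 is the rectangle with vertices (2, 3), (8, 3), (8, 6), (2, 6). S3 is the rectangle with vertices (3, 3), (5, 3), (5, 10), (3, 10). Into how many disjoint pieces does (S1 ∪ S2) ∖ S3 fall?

(S1 ∪ S2) ∖ S3 splits into 2 disjoint pieces (area 10, area 19).

2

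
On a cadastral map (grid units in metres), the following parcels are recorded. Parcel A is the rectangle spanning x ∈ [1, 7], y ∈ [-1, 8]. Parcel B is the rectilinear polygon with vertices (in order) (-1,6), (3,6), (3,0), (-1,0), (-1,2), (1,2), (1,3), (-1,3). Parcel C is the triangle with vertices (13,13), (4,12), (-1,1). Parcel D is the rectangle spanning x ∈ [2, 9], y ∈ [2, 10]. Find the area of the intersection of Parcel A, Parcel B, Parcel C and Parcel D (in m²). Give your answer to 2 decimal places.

2.00

The intersection is the polygon with vertices (3,4.429), (2,3.571), (2,6), (3,6).
By the shoelace formula its area is 2.00.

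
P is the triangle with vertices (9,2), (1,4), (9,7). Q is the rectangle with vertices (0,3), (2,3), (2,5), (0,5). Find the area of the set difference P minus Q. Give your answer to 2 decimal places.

19.69

|P| = 20, |P∩Q| = 0.3125.
|P ∖ Q| = |P| − |P∩Q| = 20 − 0.3125 = 19.69.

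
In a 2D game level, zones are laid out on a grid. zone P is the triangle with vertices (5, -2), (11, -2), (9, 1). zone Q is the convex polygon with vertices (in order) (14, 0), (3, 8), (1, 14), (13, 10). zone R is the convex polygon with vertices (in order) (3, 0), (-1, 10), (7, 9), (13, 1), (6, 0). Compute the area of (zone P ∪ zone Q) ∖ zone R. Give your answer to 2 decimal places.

|zone P ∪ zone Q| = 92.
|(zone P ∪ zone Q) ∩ zone R| = 24.0805.
|(zone P ∪ zone Q) ∖ zone R| = 92 − 24.0805 = 67.92.

67.92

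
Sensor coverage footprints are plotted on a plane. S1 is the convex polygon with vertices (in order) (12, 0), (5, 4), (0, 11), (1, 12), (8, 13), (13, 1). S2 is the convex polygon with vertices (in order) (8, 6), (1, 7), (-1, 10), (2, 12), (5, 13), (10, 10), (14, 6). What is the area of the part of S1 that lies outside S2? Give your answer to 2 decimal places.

35.29

|S1| = 82, |S1∩S2| = 46.7075.
|S1 ∖ S2| = |S1| − |S1∩S2| = 82 − 46.7075 = 35.29.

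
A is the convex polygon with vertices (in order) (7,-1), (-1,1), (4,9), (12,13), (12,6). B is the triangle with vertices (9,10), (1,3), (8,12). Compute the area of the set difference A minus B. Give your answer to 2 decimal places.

89.84

|A| = 100.5, |A∩B| = 10.6636.
|A ∖ B| = |A| − |A∩B| = 100.5 − 10.6636 = 89.84.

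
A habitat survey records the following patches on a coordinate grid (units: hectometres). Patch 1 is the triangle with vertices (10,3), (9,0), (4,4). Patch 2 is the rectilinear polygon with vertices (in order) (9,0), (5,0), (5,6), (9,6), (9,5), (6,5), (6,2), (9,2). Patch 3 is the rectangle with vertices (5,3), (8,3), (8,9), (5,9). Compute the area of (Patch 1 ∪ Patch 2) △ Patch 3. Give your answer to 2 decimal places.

27.05

|Patch 1 ∪ Patch 2| = 21.05.
|(Patch 1 ∪ Patch 2) ∩ Patch 3| = 6.
|(Patch 1 ∪ Patch 2) △ Patch 3| = 21.05 + 18 − 12 = 27.05.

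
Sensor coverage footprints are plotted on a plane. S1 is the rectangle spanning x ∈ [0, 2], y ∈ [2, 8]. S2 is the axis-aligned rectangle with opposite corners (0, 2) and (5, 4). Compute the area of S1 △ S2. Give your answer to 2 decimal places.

|S1∩S2|: x∈[0,2], y∈[2,4] → 2·2 = 4.
|S1 △ S2| = |S1| + |S2| − 2·|S1∩S2| = 12 + 10 − 8 = 14.00.

14.00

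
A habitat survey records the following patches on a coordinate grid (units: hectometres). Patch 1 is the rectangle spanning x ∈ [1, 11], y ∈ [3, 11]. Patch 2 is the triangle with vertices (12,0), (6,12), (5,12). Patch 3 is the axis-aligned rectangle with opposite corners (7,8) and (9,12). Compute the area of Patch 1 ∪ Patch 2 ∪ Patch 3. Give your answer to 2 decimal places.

By inclusion–exclusion:
Individual areas: |Patch 1| = 80, |Patch 2| = 6, |Patch 3| = 8.
|Patch 1∩Patch 2| = 4.6667.
|Patch 1∩Patch 3|: x∈[7,9], y∈[8,11] → 2·3 = 6.
|Patch 2∩Patch 3| = 0.9048.
|Patch 1∩Patch 2∩Patch 3| = 0.9048.
|Patch 1 ∪ Patch 2 ∪ Patch 3| = 94 − 11.5714 + 0.9048 = 83.33.

83.33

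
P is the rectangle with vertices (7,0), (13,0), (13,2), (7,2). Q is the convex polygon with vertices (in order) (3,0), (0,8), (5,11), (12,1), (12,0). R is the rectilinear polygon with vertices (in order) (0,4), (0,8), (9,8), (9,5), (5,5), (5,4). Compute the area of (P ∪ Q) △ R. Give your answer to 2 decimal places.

|P ∪ Q| = 79.85.
|(P ∪ Q) ∩ R| = 26.4214.
|(P ∪ Q) △ R| = 79.85 + 32 − 52.8429 = 59.01.

59.01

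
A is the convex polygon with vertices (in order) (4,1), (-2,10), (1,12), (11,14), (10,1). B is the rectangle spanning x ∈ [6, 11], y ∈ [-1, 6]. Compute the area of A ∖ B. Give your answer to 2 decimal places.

|A| = 116.5, |A∩B| = 20.9615.
|A ∖ B| = |A| − |A∩B| = 116.5 − 20.9615 = 95.54.

95.54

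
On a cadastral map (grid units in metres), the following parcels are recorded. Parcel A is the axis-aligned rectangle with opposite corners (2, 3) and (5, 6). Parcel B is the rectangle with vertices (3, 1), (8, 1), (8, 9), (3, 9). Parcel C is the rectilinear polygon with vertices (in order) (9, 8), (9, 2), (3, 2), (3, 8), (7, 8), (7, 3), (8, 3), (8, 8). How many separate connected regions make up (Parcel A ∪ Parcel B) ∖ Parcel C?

(Parcel A ∪ Parcel B) ∖ Parcel C splits into 3 disjoint pieces (area 3, area 10, area 5).

3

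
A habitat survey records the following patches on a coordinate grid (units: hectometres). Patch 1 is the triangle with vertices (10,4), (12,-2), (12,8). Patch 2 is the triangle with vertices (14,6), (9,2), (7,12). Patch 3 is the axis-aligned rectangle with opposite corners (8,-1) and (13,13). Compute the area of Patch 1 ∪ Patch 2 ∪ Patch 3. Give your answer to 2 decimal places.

By inclusion–exclusion:
Individual areas: |Patch 1| = 10, |Patch 2| = 29, |Patch 3| = 70.
|Patch 1∩Patch 2| = 4.5962.
|Patch 1∩Patch 3| = 9.8333.
|Patch 2∩Patch 3| = 26.1.
|Patch 1∩Patch 2∩Patch 3| = 4.5962.
|Patch 1 ∪ Patch 2 ∪ Patch 3| = 109 − 40.5296 + 4.5962 = 73.07.

73.07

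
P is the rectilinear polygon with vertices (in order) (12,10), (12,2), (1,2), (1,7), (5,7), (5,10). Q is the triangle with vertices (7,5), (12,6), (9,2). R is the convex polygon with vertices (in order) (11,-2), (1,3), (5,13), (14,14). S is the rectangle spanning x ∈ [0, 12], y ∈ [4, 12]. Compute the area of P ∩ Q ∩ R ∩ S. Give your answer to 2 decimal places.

5.67

The intersection is the polygon with vertices (7,5), (12,6), (10.5,4), (7.667,4).
By the shoelace formula its area is 5.67.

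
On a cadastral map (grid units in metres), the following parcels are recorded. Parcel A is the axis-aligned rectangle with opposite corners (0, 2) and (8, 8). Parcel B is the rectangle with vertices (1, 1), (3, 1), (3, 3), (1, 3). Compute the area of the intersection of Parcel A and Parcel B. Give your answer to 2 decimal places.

2.00

|Parcel A∩Parcel B|: x∈[1,3], y∈[2,3] → 2·1 = 2.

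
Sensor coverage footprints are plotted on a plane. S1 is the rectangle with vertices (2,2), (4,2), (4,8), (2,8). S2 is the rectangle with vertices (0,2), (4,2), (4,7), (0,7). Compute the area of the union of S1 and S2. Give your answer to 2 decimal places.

22.00

By inclusion–exclusion:
Individual areas: |S1| = 12, |S2| = 20.
|S1∩S2|: x∈[2,4], y∈[2,7] → 2·5 = 10.
|S1 ∪ S2| = 32 − 10 = 22.00.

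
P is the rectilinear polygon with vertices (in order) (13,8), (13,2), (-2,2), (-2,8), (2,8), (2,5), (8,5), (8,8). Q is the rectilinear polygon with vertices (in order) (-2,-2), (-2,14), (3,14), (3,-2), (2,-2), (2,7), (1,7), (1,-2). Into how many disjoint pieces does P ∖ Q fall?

P ∖ Q splits into 2 disjoint pieces (area 45, area 5).

2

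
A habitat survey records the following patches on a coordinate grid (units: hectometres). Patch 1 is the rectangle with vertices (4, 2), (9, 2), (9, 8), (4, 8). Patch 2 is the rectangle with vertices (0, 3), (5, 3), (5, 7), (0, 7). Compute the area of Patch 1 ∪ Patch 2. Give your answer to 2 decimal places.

By inclusion–exclusion:
Individual areas: |Patch 1| = 30, |Patch 2| = 20.
|Patch 1∩Patch 2|: x∈[4,5], y∈[3,7] → 1·4 = 4.
|Patch 1 ∪ Patch 2| = 50 − 4 = 46.00.

46.00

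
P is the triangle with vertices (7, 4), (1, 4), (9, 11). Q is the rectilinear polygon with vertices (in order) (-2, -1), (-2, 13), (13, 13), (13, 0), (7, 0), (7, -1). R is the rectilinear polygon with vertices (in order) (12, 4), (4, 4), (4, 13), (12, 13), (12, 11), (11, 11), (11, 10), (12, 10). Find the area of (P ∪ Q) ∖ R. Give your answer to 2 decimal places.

|P ∪ Q| = 204.
|(P ∪ Q) ∩ R| = 71.
|(P ∪ Q) ∖ R| = 204 − 71 = 133.00.

133.00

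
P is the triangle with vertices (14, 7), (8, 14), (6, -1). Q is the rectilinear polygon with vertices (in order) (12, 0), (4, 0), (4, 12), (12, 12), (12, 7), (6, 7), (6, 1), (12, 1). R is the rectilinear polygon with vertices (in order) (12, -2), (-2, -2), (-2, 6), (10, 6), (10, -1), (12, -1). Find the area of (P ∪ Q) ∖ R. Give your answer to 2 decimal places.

|P ∪ Q| = 90.7476.
|(P ∪ Q) ∩ R| = 31.4333.
|(P ∪ Q) ∖ R| = 90.7476 − 31.4333 = 59.31.

59.31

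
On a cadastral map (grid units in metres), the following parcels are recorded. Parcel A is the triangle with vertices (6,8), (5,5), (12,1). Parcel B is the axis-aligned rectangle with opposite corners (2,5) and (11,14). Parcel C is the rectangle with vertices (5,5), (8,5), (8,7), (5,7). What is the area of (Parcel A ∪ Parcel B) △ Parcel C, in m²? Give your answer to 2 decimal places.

|Parcel A ∪ Parcel B| = 88.1429.
|(Parcel A ∪ Parcel B) ∩ Parcel C| = 6.
|(Parcel A ∪ Parcel B) △ Parcel C| = 88.1429 + 6 − 12 = 82.14.

82.14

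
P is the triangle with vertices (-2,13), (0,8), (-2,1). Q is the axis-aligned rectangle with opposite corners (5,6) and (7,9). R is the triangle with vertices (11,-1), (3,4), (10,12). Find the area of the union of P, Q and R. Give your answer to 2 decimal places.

By inclusion–exclusion:
Individual areas: |P| = 12, |Q| = 6, |R| = 49.5.
|P∩Q| = 0.
|P∩R| = 0.
|Q∩R| = 2.8571.
|P∩Q∩R| = 0.
|P ∪ Q ∪ R| = 67.5 − 2.8571 + 0 = 64.64.

64.64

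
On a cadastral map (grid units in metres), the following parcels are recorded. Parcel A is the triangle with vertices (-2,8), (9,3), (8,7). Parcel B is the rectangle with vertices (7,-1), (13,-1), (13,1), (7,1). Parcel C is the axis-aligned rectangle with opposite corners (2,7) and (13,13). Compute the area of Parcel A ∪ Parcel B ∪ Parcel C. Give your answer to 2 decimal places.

By inclusion–exclusion:
Individual areas: |Parcel A| = 19.5, |Parcel B| = 12, |Parcel C| = 66.
|Parcel A∩Parcel B| = 0.
|Parcel A∩Parcel C| = 1.8.
|Parcel B∩Parcel C| = 0 (no overlap).
|Parcel A∩Parcel B∩Parcel C| = 0.
|Parcel A ∪ Parcel B ∪ Parcel C| = 97.5 − 1.8 + 0 = 95.70.

95.70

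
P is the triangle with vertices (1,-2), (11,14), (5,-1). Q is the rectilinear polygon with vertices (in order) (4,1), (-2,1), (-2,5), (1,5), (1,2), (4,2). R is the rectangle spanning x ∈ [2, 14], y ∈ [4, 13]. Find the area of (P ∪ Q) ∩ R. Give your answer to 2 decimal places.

The region (P ∪ Q) ∩ R is the polygon with vertices (10.375,13), (10.6,13), (7,4), (4.75,4).
By the shoelace formula its area is 11.14.

11.14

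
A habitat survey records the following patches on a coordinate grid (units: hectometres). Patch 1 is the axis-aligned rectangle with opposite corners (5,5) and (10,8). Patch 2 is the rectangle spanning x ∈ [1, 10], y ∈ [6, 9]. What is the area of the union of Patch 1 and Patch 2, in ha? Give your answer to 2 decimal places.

32.00

By inclusion–exclusion:
Individual areas: |Patch 1| = 15, |Patch 2| = 27.
|Patch 1∩Patch 2|: x∈[5,10], y∈[6,8] → 5·2 = 10.
|Patch 1 ∪ Patch 2| = 42 − 10 = 32.00.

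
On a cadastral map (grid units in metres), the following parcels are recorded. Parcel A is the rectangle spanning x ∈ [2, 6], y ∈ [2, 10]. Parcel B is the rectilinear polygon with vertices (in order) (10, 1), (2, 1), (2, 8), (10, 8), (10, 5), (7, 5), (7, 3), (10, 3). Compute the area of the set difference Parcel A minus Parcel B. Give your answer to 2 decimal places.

|Parcel A| = 32, |Parcel A∩Parcel B| = 24.
|Parcel A ∖ Parcel B| = |Parcel A| − |Parcel A∩Parcel B| = 32 − 24 = 8.00.

8.00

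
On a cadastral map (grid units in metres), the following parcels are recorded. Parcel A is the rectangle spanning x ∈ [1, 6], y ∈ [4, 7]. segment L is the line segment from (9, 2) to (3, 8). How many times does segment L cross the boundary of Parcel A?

2

The segment meets the boundary at (4,7), (6,5).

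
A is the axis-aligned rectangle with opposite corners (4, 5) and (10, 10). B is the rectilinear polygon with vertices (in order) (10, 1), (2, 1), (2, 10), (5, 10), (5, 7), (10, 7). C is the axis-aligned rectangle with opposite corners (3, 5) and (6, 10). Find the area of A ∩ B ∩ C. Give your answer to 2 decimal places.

The intersection is the polygon with vertices (4,5), (4,10), (5,10), (5,7), (6,7), (6,5).
By the shoelace formula its area is 7.00.

7.00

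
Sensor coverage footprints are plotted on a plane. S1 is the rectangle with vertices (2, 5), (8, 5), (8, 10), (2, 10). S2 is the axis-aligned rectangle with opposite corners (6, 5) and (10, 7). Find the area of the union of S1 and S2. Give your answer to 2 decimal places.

34.00

By inclusion–exclusion:
Individual areas: |S1| = 30, |S2| = 8.
|S1∩S2|: x∈[6,8], y∈[5,7] → 2·2 = 4.
|S1 ∪ S2| = 38 − 4 = 34.00.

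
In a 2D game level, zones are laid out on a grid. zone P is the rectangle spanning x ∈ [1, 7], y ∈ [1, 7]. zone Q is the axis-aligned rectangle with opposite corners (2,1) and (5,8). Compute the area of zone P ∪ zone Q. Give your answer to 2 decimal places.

39.00

By inclusion–exclusion:
Individual areas: |zone P| = 36, |zone Q| = 21.
|zone P∩zone Q|: x∈[2,5], y∈[1,7] → 3·6 = 18.
|zone P ∪ zone Q| = 57 − 18 = 39.00.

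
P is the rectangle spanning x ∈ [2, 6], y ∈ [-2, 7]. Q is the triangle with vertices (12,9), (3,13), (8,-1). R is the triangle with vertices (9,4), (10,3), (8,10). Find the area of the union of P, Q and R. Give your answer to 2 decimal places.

88.03

By inclusion–exclusion:
Individual areas: |P| = 36, |Q| = 53, |R| = 2.5.
|P∩Q| = 1.0286.
|P∩R| = 0.
|Q∩R| = 2.4405.
|P∩Q∩R| = 0.
|P ∪ Q ∪ R| = 91.5 − 3.469 + 0 = 88.03.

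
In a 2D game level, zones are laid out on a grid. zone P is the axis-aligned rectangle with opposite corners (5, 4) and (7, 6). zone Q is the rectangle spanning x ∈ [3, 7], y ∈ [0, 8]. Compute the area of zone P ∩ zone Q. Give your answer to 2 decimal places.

|zone P∩zone Q|: x∈[5,7], y∈[4,6] → 2·2 = 4.

4.00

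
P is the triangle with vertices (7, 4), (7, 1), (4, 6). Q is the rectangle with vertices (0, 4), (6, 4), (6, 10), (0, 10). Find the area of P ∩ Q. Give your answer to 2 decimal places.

1.47

The intersection is the polygon with vertices (4,6), (6,4.667), (6,4), (5.2,4).
By the shoelace formula its area is 1.47.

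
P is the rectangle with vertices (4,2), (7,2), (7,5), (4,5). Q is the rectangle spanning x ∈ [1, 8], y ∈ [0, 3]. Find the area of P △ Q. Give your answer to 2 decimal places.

|P∩Q|: x∈[4,7], y∈[2,3] → 3·1 = 3.
|P △ Q| = |P| + |Q| − 2·|P∩Q| = 9 + 21 − 6 = 24.00.

24.00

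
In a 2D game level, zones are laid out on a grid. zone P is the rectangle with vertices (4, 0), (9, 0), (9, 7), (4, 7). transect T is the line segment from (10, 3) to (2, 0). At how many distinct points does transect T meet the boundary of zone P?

The segment meets the boundary at (4,0.75), (9,2.625).

2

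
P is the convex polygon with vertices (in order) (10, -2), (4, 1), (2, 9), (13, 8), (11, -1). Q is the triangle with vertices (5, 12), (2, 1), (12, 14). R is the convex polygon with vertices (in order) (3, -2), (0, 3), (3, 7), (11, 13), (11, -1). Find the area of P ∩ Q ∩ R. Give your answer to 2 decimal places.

The intersection is the polygon with vertices (3.8,7.6), (5.27,8.703), (7.752,8.477), (3.509,2.962), (3.043,4.826).
By the shoelace formula its area is 11.92.

11.92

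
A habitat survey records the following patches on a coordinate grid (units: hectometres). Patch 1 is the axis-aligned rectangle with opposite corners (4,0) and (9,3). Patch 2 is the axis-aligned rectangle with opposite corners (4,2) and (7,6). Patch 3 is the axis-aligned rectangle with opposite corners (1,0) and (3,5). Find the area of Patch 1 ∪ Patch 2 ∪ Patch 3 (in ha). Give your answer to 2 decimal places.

By inclusion–exclusion:
Individual areas: |Patch 1| = 15, |Patch 2| = 12, |Patch 3| = 10.
|Patch 1∩Patch 2|: x∈[4,7], y∈[2,3] → 3·1 = 3.
|Patch 1∩Patch 3| = 0 (no overlap).
|Patch 2∩Patch 3| = 0 (no overlap).
|Patch 1∩Patch 2∩Patch 3| = 0.
|Patch 1 ∪ Patch 2 ∪ Patch 3| = 37 − 3 + 0 = 34.00.

34.00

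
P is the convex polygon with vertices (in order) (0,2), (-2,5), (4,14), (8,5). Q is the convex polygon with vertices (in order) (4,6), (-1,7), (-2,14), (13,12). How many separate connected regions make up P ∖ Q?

P ∖ Q splits into 2 disjoint pieces (area 30.205, area 0.3471).

2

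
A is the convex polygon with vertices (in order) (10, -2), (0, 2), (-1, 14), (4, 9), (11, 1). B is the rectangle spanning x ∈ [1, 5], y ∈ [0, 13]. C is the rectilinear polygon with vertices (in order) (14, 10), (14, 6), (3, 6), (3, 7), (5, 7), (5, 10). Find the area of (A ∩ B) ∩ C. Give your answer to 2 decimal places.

|A ∩ B| = 36.7286.
|(A ∩ B) ∩ C| = 2.00.

2.00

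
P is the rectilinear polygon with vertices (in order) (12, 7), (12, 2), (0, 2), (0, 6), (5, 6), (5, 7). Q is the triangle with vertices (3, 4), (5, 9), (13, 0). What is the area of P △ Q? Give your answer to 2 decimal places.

|P| = 55, |Q| = 29, |P∩Q| = 22.2.
|P △ Q| = |P| + |Q| − 2·|P∩Q| = 55 + 29 − 44.4 = 39.60.

39.60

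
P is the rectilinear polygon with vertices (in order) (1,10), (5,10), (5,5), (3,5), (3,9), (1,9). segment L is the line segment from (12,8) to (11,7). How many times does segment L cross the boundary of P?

0

The segment lies entirely outside P and never meets its boundary.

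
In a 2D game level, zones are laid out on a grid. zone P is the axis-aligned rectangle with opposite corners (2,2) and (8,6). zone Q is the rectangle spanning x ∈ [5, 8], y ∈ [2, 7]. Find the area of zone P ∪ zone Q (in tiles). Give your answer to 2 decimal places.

27.00

By inclusion–exclusion:
Individual areas: |zone P| = 24, |zone Q| = 15.
|zone P∩zone Q|: x∈[5,8], y∈[2,6] → 3·4 = 12.
|zone P ∪ zone Q| = 39 − 12 = 27.00.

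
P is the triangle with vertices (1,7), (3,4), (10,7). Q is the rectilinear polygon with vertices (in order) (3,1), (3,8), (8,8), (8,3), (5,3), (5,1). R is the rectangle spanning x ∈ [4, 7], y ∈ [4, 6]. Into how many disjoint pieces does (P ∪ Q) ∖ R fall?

1

(P ∪ Q) ∖ R is a single connected region.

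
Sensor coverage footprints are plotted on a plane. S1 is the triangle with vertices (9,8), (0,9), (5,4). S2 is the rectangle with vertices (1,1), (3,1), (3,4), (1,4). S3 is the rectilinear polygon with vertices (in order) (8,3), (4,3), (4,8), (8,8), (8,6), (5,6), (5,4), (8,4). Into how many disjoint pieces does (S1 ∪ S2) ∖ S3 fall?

(S1 ∪ S2) ∖ S3 splits into 3 disjoint pieces (area 9, area 2, area 6).

3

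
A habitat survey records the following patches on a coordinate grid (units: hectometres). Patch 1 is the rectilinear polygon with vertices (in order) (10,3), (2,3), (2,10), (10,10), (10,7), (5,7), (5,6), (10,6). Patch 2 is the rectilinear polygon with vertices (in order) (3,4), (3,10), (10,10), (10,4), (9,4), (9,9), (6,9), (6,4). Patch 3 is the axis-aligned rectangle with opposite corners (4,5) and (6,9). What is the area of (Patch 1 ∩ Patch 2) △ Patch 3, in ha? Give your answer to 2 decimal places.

19.00

|Patch 1 ∩ Patch 2| = 25.
|(Patch 1 ∩ Patch 2) ∩ Patch 3| = 7.
|(Patch 1 ∩ Patch 2) △ Patch 3| = 25 + 8 − 14 = 19.00.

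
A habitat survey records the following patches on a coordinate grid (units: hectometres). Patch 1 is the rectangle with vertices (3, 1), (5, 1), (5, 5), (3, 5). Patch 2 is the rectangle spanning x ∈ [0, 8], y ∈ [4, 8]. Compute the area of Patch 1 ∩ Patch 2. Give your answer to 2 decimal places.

2.00

|Patch 1∩Patch 2|: x∈[3,5], y∈[4,5] → 2·1 = 2.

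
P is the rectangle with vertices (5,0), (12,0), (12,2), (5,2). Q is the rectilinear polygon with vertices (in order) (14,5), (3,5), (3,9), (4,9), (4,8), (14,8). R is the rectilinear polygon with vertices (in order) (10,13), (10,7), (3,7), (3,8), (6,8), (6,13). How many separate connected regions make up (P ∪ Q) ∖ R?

3

(P ∪ Q) ∖ R splits into 3 disjoint pieces (area 14, area 26, area 1).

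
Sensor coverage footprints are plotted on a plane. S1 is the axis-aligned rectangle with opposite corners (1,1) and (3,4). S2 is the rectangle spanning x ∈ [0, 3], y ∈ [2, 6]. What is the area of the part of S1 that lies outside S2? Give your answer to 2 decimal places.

|S1∩S2|: x∈[1,3], y∈[2,4] → 2·2 = 4.
|S1| = 6.
|S1 ∖ S2| = |S1| − |S1∩S2| = 6 − 4 = 2.00.

2.00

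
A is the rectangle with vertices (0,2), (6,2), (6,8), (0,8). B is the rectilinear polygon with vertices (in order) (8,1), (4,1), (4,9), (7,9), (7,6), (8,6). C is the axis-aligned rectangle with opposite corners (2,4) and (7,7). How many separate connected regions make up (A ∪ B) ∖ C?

(A ∪ B) ∖ C is a single connected region.

1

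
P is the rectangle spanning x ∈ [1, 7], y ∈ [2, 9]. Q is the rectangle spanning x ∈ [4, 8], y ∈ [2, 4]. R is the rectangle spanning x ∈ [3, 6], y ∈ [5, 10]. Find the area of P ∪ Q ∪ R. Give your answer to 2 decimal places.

47.00

By inclusion–exclusion:
Individual areas: |P| = 42, |Q| = 8, |R| = 15.
|P∩Q|: x∈[4,7], y∈[2,4] → 3·2 = 6.
|P∩R|: x∈[3,6], y∈[5,9] → 3·4 = 12.
|Q∩R| = 0 (no overlap).
|P∩Q∩R| = 0.
|P ∪ Q ∪ R| = 65 − 18 + 0 = 47.00.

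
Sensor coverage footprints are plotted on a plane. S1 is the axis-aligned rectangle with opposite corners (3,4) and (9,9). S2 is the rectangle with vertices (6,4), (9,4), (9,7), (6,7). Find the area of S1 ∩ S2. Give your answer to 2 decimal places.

|S1∩S2|: x∈[6,9], y∈[4,7] → 3·3 = 9.

9.00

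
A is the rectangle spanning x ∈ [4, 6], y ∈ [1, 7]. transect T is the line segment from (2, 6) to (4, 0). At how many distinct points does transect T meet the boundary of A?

The segment lies entirely outside A and never meets its boundary.

0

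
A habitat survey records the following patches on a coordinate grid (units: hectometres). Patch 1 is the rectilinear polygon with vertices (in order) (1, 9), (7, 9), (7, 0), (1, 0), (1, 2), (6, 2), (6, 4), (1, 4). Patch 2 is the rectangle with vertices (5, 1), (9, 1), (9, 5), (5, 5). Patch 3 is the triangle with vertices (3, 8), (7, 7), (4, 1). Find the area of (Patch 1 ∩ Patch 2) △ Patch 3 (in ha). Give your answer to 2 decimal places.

18.00

|Patch 1 ∩ Patch 2| = 6.
|(Patch 1 ∩ Patch 2) ∩ Patch 3| = 0.75.
|(Patch 1 ∩ Patch 2) △ Patch 3| = 6 + 13.5 − 1.5 = 18.00.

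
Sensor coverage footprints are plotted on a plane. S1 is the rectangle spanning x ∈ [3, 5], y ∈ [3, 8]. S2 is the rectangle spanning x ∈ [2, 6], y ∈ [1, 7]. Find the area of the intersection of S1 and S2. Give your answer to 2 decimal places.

|S1∩S2|: x∈[3,5], y∈[3,7] → 2·4 = 8.

8.00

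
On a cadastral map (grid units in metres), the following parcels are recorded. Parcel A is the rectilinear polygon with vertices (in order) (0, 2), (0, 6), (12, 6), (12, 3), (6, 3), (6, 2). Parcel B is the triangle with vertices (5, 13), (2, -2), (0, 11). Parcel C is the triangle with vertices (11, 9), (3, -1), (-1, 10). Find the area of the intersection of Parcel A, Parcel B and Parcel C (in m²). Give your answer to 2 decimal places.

The intersection is the polygon with vertices (2.8,2), (1.909,2), (1,4.5), (0.769,6), (3.6,6).
By the shoelace formula its area is 7.84.

7.84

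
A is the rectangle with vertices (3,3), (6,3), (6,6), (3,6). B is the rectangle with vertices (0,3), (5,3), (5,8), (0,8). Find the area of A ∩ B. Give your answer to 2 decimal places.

|A∩B|: x∈[3,5], y∈[3,6] → 2·3 = 6.

6.00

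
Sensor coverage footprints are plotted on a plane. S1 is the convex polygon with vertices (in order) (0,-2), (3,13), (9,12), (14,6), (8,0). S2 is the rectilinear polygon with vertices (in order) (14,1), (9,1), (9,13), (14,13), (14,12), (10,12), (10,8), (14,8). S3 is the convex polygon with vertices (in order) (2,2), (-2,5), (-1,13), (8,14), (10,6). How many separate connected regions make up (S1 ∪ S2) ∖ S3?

1

(S1 ∪ S2) ∖ S3 is a single connected region.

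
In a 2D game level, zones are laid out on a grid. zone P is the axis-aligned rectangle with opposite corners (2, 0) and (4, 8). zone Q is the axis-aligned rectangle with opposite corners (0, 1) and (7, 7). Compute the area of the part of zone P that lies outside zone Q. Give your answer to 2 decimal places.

|zone P∩zone Q|: x∈[2,4], y∈[1,7] → 2·6 = 12.
|zone P| = 16.
|zone P ∖ zone Q| = |zone P| − |zone P∩zone Q| = 16 − 12 = 4.00.

4.00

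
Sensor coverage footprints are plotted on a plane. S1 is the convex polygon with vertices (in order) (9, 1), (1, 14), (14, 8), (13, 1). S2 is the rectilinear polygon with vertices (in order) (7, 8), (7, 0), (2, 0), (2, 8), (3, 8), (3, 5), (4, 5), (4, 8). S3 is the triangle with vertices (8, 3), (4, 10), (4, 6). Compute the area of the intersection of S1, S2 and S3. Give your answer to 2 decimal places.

1.31

The intersection is the polygon with vertices (5.143,8), (7,4.75), (7,4.25), (4.692,8).
By the shoelace formula its area is 1.31.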